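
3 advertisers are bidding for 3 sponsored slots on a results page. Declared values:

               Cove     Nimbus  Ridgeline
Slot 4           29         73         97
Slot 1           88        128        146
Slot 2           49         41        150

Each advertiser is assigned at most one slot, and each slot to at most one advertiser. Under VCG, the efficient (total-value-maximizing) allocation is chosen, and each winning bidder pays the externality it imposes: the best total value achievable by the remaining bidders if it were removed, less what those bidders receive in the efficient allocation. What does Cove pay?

Cove pays $55.

Efficient allocation: Cove→Slot 1 ($88), Nimbus→Slot 4 ($73), Ridgeline→Slot 2 ($150); total welfare W = $311.
Cove receives Slot 1 at value $88, so the others get W − 88 = $223.
Without Cove: best allocation of the remaining 2 bidders over all 3 slots is Nimbus→Slot 1 ($128), Ridgeline→Slot 2 ($150), total $278.
VCG payment = (others' best without Cove) − (others' welfare with Cove) = 278 − 223 = $55.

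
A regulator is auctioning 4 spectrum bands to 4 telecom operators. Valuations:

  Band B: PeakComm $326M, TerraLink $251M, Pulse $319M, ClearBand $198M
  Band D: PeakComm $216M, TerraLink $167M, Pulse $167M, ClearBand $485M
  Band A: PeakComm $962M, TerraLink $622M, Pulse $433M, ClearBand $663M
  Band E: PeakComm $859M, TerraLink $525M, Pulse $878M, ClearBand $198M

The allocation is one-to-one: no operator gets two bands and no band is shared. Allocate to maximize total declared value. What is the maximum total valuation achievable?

Maximum total: $2576M

Optimal: PeakComm→Band A ($962M), TerraLink→Band B ($251M), Pulse→Band E ($878M), ClearBand→Band D ($485M) — total 962+251+878+485 = $2576M.
Column-greedy (each band in turn goes to its best remaining operator) gives $2311M, worse by 265.
Next-best assignment: PeakComm→Band B, TerraLink→Band A, Pulse→Band E, ClearBand→Band D = $2311M.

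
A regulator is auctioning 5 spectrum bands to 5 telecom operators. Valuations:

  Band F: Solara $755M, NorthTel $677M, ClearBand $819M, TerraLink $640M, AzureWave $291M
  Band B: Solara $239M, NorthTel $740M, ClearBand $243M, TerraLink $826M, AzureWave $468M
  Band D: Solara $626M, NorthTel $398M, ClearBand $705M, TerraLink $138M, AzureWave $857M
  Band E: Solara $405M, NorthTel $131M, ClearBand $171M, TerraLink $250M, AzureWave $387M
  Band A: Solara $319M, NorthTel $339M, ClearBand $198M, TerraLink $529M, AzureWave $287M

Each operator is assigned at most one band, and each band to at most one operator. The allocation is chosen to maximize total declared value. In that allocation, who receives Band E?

Solara receives Band E.

Optimal: Solara→Band E ($405M), NorthTel→Band B ($740M), ClearBand→Band F ($819M), TerraLink→Band A ($529M), AzureWave→Band D ($857M) — total 405+740+819+529+857 = $3350M.
Max-entry greedy (repeatedly take the single best remaining cell) gives $3246M, worse by 104.
Next-best assignment: Solara→Band E, NorthTel→Band A, ClearBand→Band F, TerraLink→Band B, AzureWave→Band D = $3246M.
Swapping Solara↔ClearBand (Solara→Band F $755M, ClearBand→Band E $171M) loses 298.
Solara's own top band is Band F ($755M), but forcing Solara→Band F and reassigning the rest optimally gives only $3116M — worse by 234.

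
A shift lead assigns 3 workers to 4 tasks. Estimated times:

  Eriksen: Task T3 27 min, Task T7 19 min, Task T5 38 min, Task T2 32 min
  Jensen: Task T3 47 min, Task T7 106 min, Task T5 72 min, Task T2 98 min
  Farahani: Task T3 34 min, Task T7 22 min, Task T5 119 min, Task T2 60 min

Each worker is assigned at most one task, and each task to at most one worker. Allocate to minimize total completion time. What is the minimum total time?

This is a one-to-one assignment (minimum-cost bipartite matching).
Optimal: Eriksen→Task T2 (32 min), Jensen→Task T3 (47 min), Farahani→Task T7 (22 min) — total 32+47+22 = 101 min.
Column-greedy (each task in turn goes to its cheapest remaining worker) gives 121 min, worse by 20.
Next-best assignment: Eriksen→Task T5, Jensen→Task T3, Farahani→Task T7 = 107 min.
Swapping Jensen↔Eriksen (Jensen→Task T2 98 min, Eriksen→Task T3 27 min) adds 46.
No other one-to-one assignment undercuts 101 min.

Minimum total: 101 min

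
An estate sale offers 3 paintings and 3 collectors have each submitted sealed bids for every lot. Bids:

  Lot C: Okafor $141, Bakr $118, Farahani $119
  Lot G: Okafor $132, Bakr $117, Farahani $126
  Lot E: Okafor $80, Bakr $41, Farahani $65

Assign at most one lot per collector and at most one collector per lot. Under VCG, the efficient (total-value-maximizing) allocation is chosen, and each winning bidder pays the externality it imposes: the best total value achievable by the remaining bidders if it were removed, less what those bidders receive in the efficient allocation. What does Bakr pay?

Bakr pays $61.

Efficient allocation: Okafor→Lot E ($80), Bakr→Lot C ($118), Farahani→Lot G ($126); total welfare W = $324.
Bakr receives Lot C at value $118, so the others get W − 118 = $206.
Without Bakr: best allocation of the remaining 2 bidders over all 3 lots is Okafor→Lot C ($141), Farahani→Lot G ($126), total $267.
VCG payment = (others' best without Bakr) − (others' welfare with Bakr) = 267 − 206 = $61.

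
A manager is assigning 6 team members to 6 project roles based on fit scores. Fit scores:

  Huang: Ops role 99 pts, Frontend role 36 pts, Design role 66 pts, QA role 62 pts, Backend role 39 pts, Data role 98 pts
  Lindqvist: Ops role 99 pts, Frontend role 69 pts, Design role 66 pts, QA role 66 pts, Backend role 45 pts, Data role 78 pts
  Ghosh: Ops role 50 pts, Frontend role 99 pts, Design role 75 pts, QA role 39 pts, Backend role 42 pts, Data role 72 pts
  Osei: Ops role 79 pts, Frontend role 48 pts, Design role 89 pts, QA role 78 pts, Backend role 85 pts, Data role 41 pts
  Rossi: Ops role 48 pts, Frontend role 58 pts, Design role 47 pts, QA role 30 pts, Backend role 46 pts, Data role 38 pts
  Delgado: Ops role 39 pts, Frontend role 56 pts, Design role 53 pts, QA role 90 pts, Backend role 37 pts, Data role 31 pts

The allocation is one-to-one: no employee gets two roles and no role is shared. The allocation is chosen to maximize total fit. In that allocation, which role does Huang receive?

Huang receives Data role.

Treat this as an assignment problem: match each employee to one role.
Optimal: Huang→Data role (98 pts), Lindqvist→Ops role (99 pts), Ghosh→Frontend role (99 pts), Osei→Design role (89 pts), Rossi→Backend role (46 pts), Delgado→QA role (90 pts) — total 98+99+99+89+46+90 = 521 pts.
Column-greedy (each role in turn goes to its best remaining employee) gives 501 pts, worse by 20.
Next-best assignment: Huang→Data role, Lindqvist→Ops role, Ghosh→Frontend role, Osei→Backend role, Rossi→Design role, Delgado→QA role = 518 pts.
Huang's own top role is Ops role (99 pts), but forcing Huang→Ops role and reassigning the rest optimally gives only 501 pts — worse by 20.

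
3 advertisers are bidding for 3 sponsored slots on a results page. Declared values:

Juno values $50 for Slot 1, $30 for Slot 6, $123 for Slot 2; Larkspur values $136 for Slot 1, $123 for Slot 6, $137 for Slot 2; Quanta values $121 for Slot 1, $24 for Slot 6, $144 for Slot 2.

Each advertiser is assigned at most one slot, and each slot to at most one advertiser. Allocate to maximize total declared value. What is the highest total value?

Max total: $367

Optimal: Juno→Slot 2 ($123), Larkspur→Slot 6 ($123), Quanta→Slot 1 ($121) — total 123+123+121 = $367.
Swapping Larkspur↔Quanta (Larkspur→Slot 1 $136, Quanta→Slot 6 $24) loses 84.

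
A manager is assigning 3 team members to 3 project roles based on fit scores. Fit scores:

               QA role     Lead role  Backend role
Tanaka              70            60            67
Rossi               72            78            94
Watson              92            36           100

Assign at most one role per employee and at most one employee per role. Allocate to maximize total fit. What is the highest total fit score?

Treat this as an assignment problem: match each employee to one role.
Optimal: Tanaka→QA role (70 pts), Rossi→Lead role (78 pts), Watson→Backend role (100 pts) — total 70+78+100 = 248 pts.
Column-greedy (each role in turn goes to its best remaining employee) gives 237 pts, worse by 11.
No other one-to-one assignment exceeds 248 pts.

Max total: 248 pts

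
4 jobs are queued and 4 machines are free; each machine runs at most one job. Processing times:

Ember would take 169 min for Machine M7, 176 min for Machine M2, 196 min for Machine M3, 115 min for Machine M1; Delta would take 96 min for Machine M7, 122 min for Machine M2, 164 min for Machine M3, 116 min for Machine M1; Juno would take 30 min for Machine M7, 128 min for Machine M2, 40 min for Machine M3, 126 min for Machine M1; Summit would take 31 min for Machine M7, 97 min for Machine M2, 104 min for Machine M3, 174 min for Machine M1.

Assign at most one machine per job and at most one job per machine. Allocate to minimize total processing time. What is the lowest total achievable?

Minimum total: 308 min

Optimal: Ember→Machine M1 (115 min), Delta→Machine M2 (122 min), Juno→Machine M3 (40 min), Summit→Machine M7 (31 min) — total 115+122+40+31 = 308 min.
Column-greedy (each machine in turn goes to its cheapest remaining job) gives 406 min, worse by 98.
Next-best assignment: Ember→Machine M1, Delta→Machine M7, Juno→Machine M3, Summit→Machine M2 = 348 min.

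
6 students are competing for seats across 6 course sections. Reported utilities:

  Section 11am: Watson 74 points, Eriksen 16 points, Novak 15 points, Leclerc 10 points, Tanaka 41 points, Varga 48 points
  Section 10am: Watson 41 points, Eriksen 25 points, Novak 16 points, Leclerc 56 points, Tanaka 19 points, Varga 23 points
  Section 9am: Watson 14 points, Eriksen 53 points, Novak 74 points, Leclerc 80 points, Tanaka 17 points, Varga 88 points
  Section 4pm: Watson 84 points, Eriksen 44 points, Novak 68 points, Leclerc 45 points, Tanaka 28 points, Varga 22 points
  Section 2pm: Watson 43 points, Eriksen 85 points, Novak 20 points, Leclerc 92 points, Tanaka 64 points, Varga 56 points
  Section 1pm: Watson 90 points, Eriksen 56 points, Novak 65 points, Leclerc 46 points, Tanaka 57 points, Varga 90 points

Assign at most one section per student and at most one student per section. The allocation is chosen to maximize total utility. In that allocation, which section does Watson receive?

Optimal: Watson→Section 4pm (84 points), Eriksen→Section 2pm (85 points), Novak→Section 9am (74 points), Leclerc→Section 10am (56 points), Tanaka→Section 11am (41 points), Varga→Section 1pm (90 points) — total 84+85+74+56+41+90 = 430 points.
Max-entry greedy (repeatedly take the single best remaining cell) gives 404 points, worse by 26.
Checked against all permutations: 430 points is optimal.
Watson's own top section is Section 1pm (90 points), but forcing Watson→Section 1pm and reassigning the rest optimally gives only 428 points — worse by 2.

Watson receives Section 4pm.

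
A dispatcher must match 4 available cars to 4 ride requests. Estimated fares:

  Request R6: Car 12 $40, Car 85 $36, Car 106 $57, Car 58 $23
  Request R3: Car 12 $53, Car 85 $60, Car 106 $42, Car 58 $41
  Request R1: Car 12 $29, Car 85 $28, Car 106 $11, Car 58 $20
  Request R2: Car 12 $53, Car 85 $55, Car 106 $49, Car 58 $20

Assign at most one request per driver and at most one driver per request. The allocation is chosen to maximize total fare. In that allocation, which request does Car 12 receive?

Car 12 receives Request R2.

Optimal: Car 12→Request R2 ($53), Car 85→Request R3 ($60), Car 106→Request R6 ($57), Car 58→Request R1 ($20) — total 53+60+57+20 = $190.
Row-greedy (each driver in turn takes its best remaining request) gives $185, worse by 5.
Next-best assignment: Car 12→Request R3, Car 85→Request R2, Car 106→Request R6, Car 58→Request R1 = $185.
Every other assignment is strictly worse.
Car 12's own top request is Request R3 ($53), but forcing Car 12→Request R3 and reassigning the rest optimally gives only $185 — worse by 5.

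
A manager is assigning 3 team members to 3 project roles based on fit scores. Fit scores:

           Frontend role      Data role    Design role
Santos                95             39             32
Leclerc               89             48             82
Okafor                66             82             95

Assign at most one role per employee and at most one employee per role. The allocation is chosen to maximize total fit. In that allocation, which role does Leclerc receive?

Leclerc receives Design role.

This is a one-to-one assignment (maximum-weight bipartite matching).
Optimal: Santos→Frontend role (95 pts), Leclerc→Design role (82 pts), Okafor→Data role (82 pts) — total 95+82+82 = 259 pts.
Max-entry greedy (repeatedly take the single best remaining cell) gives 238 pts, worse by 21.
Leclerc's own top role is Frontend role (89 pts), but forcing Leclerc→Frontend role and reassigning the rest optimally gives only 223 pts — worse by 36.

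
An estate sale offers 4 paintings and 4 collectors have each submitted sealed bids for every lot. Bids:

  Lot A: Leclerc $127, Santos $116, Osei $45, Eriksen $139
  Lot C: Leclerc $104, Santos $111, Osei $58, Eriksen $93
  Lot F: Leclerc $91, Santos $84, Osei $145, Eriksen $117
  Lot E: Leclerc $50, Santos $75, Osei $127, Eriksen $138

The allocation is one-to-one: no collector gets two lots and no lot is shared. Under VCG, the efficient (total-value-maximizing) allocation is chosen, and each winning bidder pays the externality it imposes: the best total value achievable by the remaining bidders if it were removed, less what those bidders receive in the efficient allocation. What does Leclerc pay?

Efficient allocation: Leclerc→Lot A ($127), Santos→Lot C ($111), Osei→Lot F ($145), Eriksen→Lot E ($138); total welfare W = $521.
Leclerc receives Lot A at value $127, so the others get W − 127 = $394.
Without Leclerc: best allocation of the remaining 3 bidders over all 4 lots is Santos→Lot A ($116), Osei→Lot F ($145), Eriksen→Lot E ($138), total $399.
VCG payment = (others' best without Leclerc) − (others' welfare with Leclerc) = 399 − 394 = $5.

Leclerc pays $5.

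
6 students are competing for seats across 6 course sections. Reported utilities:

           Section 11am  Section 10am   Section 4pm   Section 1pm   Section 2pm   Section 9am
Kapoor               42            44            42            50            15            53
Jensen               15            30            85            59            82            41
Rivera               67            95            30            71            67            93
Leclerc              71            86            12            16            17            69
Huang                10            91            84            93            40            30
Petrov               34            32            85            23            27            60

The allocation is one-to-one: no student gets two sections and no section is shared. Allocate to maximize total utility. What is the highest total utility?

Maximum total: 481 points

Optimal: Kapoor→Section 11am (42 points), Jensen→Section 2pm (82 points), Rivera→Section 9am (93 points), Leclerc→Section 10am (86 points), Huang→Section 1pm (93 points), Petrov→Section 4pm (85 points) — total 42+82+93+86+93+85 = 481 points.
Max-entry greedy (repeatedly take the single best remaining cell) gives 419 points, worse by 62.
Next-best assignment: Kapoor→Section 9am, Jensen→Section 2pm, Rivera→Section 10am, Leclerc→Section 11am, Huang→Section 1pm, Petrov→Section 4pm = 479 points.
Swapping Jensen↔Rivera (Jensen→Section 9am 41 points, Rivera→Section 2pm 67 points) loses 67.
Checked against all permutations: 481 points is optimal.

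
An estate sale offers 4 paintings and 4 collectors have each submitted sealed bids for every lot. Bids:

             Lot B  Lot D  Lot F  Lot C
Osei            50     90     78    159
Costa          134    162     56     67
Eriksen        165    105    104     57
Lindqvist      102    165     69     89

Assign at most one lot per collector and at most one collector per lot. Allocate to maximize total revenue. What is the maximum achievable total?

Optimal: Osei→Lot C ($159), Costa→Lot B ($134), Eriksen→Lot F ($104), Lindqvist→Lot D ($165) — total 159+134+104+165 = $562.
Row-greedy (each collector in turn takes its best remaining lot) gives $555, worse by 7.
Next-best assignment: Osei→Lot C, Costa→Lot D, Eriksen→Lot B, Lindqvist→Lot F = $555.
Swapping Eriksen↔Lindqvist (Eriksen→Lot D $105, Lindqvist→Lot F $69) loses 95.

Maximum total: $562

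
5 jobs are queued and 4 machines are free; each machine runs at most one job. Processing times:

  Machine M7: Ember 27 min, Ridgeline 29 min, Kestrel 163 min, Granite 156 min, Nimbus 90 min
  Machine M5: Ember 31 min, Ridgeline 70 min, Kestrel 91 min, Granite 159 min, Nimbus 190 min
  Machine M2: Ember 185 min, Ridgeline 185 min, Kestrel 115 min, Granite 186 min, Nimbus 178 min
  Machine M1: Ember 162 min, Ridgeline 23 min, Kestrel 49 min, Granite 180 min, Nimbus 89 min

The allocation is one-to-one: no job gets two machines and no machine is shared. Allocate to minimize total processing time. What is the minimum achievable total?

Optimal: Nimbus→Machine M7 (90 min), Ember→Machine M5 (31 min), Kestrel→Machine M2 (115 min), Ridgeline→Machine M1 (23 min) — total 90+31+115+23 = 259 min.
Row-greedy (each job in turn takes its cheapest remaining machine) gives 327 min, worse by 68.
Swapping Ridgeline↔Kestrel (Ridgeline→Machine M2 185 min, Kestrel→Machine M1 49 min) adds 96.

Minimum total: 259 min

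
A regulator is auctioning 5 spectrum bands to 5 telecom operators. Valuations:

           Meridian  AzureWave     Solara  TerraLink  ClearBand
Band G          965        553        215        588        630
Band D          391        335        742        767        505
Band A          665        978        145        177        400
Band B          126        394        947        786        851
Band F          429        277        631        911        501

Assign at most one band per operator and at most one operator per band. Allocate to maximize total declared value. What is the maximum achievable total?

Max total: $4447M

Optimal: Meridian→Band G ($965M), AzureWave→Band A ($978M), Solara→Band D ($742M), TerraLink→Band F ($911M), ClearBand→Band B ($851M) — total 965+978+742+911+851 = $4447M.
Row-greedy (each operator in turn takes its best remaining band) gives $4306M, worse by 141.
Swapping ClearBand↔Meridian (ClearBand→Band G $630M, Meridian→Band B $126M) loses 1060.
No other one-to-one assignment exceeds $4447M.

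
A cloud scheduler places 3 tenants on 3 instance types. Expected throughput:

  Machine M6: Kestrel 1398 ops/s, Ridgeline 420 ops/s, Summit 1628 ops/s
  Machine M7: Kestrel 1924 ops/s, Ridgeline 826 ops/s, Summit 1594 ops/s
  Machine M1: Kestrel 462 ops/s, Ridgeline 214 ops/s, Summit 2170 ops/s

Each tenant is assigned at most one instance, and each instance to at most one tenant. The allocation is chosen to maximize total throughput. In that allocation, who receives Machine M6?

Optimal: Kestrel→Machine M7 (1924 ops/s), Ridgeline→Machine M6 (420 ops/s), Summit→Machine M1 (2170 ops/s) — total 1924+420+2170 = 4514 ops/s.
Column-greedy (each instance in turn goes to its best remaining tenant) gives 3766 ops/s, worse by 748.
Ridgeline's own top instance is Machine M7 (826 ops/s), but forcing Ridgeline→Machine M7 and reassigning the rest optimally gives only 4394 ops/s — worse by 120.

Ridgeline receives Machine M6.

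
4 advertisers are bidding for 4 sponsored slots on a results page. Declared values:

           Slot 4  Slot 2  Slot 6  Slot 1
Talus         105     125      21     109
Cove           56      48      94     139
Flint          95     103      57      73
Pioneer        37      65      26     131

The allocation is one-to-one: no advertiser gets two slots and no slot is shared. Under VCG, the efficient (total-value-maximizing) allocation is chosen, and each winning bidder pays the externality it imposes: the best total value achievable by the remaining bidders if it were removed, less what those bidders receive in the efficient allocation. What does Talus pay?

Efficient allocation: Talus→Slot 2 ($125), Cove→Slot 6 ($94), Flint→Slot 4 ($95), Pioneer→Slot 1 ($131); total welfare W = $445.
Talus receives Slot 2 at value $125, so the others get W − 125 = $320.
Without Talus: best allocation of the remaining 3 bidders over all 4 slots is Cove→Slot 6 ($94), Flint→Slot 2 ($103), Pioneer→Slot 1 ($131), total $328.
VCG payment = (others' best without Talus) − (others' welfare with Talus) = 328 − 320 = $8.

Talus pays $8.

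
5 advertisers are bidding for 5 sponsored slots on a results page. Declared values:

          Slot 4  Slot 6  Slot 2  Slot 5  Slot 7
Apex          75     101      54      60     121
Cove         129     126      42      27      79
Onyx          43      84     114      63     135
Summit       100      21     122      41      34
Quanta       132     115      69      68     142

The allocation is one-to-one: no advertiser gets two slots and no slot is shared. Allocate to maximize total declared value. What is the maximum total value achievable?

Max total: $575

Optimal: Apex→Slot 5 ($60), Cove→Slot 6 ($126), Onyx→Slot 7 ($135), Summit→Slot 2 ($122), Quanta→Slot 4 ($132) — total 60+126+135+122+132 = $575.
Max-entry greedy (repeatedly take the single best remaining cell) gives $557, worse by 18.
Swapping Onyx↔Cove (Onyx→Slot 6 $84, Cove→Slot 7 $79) loses 98.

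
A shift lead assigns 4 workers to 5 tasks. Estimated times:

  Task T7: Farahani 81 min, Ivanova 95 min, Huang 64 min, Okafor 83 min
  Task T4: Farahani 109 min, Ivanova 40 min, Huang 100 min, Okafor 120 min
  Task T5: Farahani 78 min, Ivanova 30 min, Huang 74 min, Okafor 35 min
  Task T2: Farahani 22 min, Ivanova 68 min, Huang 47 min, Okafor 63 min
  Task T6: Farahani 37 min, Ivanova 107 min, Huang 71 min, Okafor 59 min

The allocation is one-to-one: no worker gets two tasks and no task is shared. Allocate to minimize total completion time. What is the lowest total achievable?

Optimal: Farahani→Task T6 (37 min), Ivanova→Task T4 (40 min), Huang→Task T2 (47 min), Okafor→Task T5 (35 min) — total 37+40+47+35 = 159 min.
Column-greedy (each task in turn goes to its cheapest remaining worker) gives 161 min, worse by 2.
Next-best assignment: Farahani→Task T2, Ivanova→Task T4, Huang→Task T7, Okafor→Task T5 = 161 min.

Min total: 159 min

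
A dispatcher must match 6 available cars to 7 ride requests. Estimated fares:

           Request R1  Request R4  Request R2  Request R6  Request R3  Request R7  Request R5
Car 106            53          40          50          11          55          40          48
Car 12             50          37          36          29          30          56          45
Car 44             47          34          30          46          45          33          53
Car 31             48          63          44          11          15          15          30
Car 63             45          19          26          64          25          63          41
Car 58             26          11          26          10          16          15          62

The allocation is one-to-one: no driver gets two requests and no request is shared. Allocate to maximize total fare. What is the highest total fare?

Maximum total: $347

Optimal: Car 106→Request R3 ($55), Car 12→Request R7 ($56), Car 44→Request R1 ($47), Car 31→Request R4 ($63), Car 63→Request R6 ($64), Car 58→Request R5 ($62) — total 55+56+47+63+64+62 = $347.
Column-greedy (each request in turn goes to its best remaining driver) gives $276, worse by 71.
No other one-to-one assignment exceeds $347.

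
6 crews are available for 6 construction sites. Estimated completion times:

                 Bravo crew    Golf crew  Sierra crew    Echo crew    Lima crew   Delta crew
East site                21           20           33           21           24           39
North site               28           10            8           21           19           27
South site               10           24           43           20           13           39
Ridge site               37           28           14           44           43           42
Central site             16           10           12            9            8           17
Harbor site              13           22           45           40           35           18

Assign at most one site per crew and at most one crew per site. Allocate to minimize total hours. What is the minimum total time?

Minimum total: 81 hours

This is a one-to-one assignment (minimum-cost bipartite matching).
Optimal: Bravo crew→South site (10 hours), Golf crew→North site (10 hours), Sierra crew→Ridge site (14 hours), Echo crew→East site (21 hours), Lima crew→Central site (8 hours), Delta crew→Harbor site (18 hours) — total 10+10+14+21+8+18 = 81 hours.
Min-entry greedy (repeatedly take the single cheapest remaining cell) gives 108 hours, worse by 27.
Swapping Sierra crew↔Delta crew (Sierra crew→Harbor site 45 hours, Delta crew→Ridge site 42 hours) adds 55.
Every other assignment is strictly worse.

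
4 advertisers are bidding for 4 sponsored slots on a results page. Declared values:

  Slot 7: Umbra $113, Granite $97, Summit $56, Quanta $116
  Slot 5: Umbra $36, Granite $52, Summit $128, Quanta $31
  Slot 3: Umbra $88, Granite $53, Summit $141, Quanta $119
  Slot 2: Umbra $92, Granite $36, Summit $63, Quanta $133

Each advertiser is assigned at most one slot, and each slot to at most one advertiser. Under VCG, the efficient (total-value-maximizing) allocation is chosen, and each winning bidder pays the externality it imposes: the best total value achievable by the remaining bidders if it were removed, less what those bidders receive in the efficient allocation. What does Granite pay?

Efficient allocation: Umbra→Slot 3 ($88), Granite→Slot 7 ($97), Summit→Slot 5 ($128), Quanta→Slot 2 ($133); total welfare W = $446.
Granite receives Slot 7 at value $97, so the others get W − 97 = $349.
Without Granite: best allocation of the remaining 3 bidders over all 4 slots is Umbra→Slot 7 ($113), Summit→Slot 3 ($141), Quanta→Slot 2 ($133), total $387.
VCG payment = (others' best without Granite) − (others' welfare with Granite) = 387 − 349 = $38.

Granite pays $38.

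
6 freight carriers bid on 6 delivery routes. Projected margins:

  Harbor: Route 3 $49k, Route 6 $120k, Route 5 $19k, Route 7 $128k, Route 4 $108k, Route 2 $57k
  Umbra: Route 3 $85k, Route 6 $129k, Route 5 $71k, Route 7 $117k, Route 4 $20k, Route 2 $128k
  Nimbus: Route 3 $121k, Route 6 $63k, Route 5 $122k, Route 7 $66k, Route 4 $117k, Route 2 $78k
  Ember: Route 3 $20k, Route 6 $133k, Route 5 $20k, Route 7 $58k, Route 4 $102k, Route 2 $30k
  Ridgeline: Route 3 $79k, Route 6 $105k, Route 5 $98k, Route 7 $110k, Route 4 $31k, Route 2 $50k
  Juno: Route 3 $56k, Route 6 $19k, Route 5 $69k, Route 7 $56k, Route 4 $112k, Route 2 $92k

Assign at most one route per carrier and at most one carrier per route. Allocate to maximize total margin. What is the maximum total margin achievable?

Max total: $720k

Optimal: Harbor→Route 7 ($128k), Umbra→Route 2 ($128k), Nimbus→Route 3 ($121k), Ember→Route 6 ($133k), Ridgeline→Route 5 ($98k), Juno→Route 4 ($112k) — total 128+128+121+133+98+112 = $720k.
Max-entry greedy (repeatedly take the single best remaining cell) gives $702k, worse by 18.
Next-best assignment: Harbor→Route 7, Umbra→Route 2, Nimbus→Route 5, Ember→Route 6, Ridgeline→Route 3, Juno→Route 4 = $702k.
Swapping Juno↔Nimbus (Juno→Route 3 $56k, Nimbus→Route 4 $117k) loses 60.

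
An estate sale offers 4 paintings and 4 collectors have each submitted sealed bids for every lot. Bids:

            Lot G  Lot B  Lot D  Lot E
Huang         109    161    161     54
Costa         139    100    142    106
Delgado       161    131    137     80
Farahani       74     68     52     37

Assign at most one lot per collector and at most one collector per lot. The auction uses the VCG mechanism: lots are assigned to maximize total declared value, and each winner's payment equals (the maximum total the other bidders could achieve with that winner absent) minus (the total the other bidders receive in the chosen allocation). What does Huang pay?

Huang pays $31.

Efficient allocation: Huang→Lot B ($161), Costa→Lot D ($142), Delgado→Lot G ($161), Farahani→Lot E ($37); total welfare W = $501.
Huang receives Lot B at value $161, so the others get W − 161 = $340.
Without Huang: best allocation of the remaining 3 bidders over all 4 lots is Costa→Lot D ($142), Delgado→Lot G ($161), Farahani→Lot B ($68), total $371.
VCG payment = (others' best without Huang) − (others' welfare with Huang) = 371 − 340 = $31.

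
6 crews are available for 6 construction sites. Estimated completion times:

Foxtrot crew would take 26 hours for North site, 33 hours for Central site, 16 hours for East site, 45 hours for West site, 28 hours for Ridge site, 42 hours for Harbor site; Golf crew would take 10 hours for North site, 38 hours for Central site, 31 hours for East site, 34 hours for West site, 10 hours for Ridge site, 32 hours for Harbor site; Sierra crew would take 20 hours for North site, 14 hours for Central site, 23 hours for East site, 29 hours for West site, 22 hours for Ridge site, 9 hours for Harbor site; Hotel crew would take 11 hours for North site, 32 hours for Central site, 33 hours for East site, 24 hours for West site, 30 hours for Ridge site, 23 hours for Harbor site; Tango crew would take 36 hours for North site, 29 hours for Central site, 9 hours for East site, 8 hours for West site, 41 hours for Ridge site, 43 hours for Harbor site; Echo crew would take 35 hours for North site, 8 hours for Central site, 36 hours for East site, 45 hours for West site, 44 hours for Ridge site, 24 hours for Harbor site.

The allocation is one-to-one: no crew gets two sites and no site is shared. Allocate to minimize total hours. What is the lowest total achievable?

Min total: 62 hours

This is a one-to-one assignment (minimum-cost bipartite matching).
Optimal: Foxtrot crew→East site (16 hours), Golf crew→Ridge site (10 hours), Sierra crew→Harbor site (9 hours), Hotel crew→North site (11 hours), Tango crew→West site (8 hours), Echo crew→Central site (8 hours) — total 16+10+9+11+8+8 = 62 hours.
Column-greedy (each site in turn goes to its cheapest remaining crew) gives 115 hours, worse by 53.
Swapping Echo crew↔Foxtrot crew (Echo crew→East site 36 hours, Foxtrot crew→Central site 33 hours) adds 45.
No other one-to-one assignment undercuts 62 hours.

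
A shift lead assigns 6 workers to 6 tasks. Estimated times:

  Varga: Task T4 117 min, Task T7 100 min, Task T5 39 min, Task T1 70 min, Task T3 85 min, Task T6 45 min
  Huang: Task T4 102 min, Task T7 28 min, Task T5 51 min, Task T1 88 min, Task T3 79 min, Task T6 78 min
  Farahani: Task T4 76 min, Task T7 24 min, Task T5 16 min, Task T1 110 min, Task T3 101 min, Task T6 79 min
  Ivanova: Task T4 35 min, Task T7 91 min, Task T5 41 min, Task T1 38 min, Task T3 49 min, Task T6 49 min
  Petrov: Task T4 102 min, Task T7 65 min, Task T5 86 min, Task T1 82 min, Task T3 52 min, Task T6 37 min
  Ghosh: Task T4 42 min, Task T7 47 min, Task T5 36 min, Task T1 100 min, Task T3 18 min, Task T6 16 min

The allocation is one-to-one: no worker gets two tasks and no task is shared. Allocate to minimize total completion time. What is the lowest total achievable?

Optimal: Varga→Task T1 (70 min), Huang→Task T7 (28 min), Farahani→Task T5 (16 min), Ivanova→Task T4 (35 min), Petrov→Task T6 (37 min), Ghosh→Task T3 (18 min) — total 70+28+16+35+37+18 = 204 min.
Swapping Huang↔Farahani (Huang→Task T5 51 min, Farahani→Task T7 24 min) adds 31.
Every other assignment is strictly worse.

Minimum total: 204 min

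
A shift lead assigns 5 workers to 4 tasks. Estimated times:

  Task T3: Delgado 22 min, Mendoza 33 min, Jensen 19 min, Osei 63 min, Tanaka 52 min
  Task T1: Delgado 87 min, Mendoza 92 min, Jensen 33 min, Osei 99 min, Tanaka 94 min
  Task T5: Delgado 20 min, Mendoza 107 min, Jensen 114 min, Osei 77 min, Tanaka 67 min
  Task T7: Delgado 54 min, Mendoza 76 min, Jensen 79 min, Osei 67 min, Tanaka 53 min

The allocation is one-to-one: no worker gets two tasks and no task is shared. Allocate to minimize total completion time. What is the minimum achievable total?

Min total: 139 min

Optimal: Mendoza→Task T3 (33 min), Jensen→Task T1 (33 min), Delgado→Task T5 (20 min), Tanaka→Task T7 (53 min) — total 33+33+20+53 = 139 min.
Column-greedy (each task in turn goes to its cheapest remaining worker) gives 240 min, worse by 101.
Next-best assignment: Mendoza→Task T3, Jensen→Task T1, Delgado→Task T5, Osei→Task T7 = 153 min.
Checked against all permutations: 139 min is optimal.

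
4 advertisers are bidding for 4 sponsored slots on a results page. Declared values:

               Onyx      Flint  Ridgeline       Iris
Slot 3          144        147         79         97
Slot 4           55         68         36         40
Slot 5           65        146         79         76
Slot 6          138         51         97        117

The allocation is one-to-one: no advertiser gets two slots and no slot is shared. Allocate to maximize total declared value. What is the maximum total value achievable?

Max total: $443

Optimal: Onyx→Slot 3 ($144), Flint→Slot 5 ($146), Ridgeline→Slot 4 ($36), Iris→Slot 6 ($117) — total 144+146+36+117 = $443.
Max-entry greedy (repeatedly take the single best remaining cell) gives $404, worse by 39.
Next-best assignment: Onyx→Slot 3, Flint→Slot 5, Ridgeline→Slot 6, Iris→Slot 4 = $427.
Swapping Ridgeline↔Iris (Ridgeline→Slot 6 $97, Iris→Slot 4 $40) loses 16.
Every other assignment is strictly worse.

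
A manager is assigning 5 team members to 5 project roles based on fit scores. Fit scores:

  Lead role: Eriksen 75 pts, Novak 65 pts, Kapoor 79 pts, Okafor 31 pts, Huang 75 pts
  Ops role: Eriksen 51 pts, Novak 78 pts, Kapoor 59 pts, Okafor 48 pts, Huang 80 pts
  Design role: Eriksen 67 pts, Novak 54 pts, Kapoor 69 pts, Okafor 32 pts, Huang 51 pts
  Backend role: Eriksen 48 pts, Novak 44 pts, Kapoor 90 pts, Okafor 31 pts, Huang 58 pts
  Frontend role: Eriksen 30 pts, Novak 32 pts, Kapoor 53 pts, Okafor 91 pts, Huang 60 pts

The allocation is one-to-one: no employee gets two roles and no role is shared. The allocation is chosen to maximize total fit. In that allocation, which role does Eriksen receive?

This is a one-to-one assignment (maximum-weight bipartite matching).
Optimal: Eriksen→Design role (67 pts), Novak→Ops role (78 pts), Kapoor→Backend role (90 pts), Okafor→Frontend role (91 pts), Huang→Lead role (75 pts) — total 67+78+90+91+75 = 401 pts.
Eriksen's own top role is Lead role (75 pts), but forcing Eriksen→Lead role and reassigning the rest optimally gives only 390 pts — worse by 11.

Eriksen receives Design role.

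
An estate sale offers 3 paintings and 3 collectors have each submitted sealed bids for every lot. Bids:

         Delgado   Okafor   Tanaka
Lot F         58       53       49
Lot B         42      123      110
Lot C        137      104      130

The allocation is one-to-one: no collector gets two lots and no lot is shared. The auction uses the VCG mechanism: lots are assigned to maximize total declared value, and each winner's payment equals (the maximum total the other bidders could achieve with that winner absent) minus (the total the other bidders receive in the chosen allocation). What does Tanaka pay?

Efficient allocation: Delgado→Lot F ($58), Okafor→Lot B ($123), Tanaka→Lot C ($130); total welfare W = $311.
Tanaka receives Lot C at value $130, so the others get W − 130 = $181.
Without Tanaka: best allocation of the remaining 2 bidders over all 3 lots is Delgado→Lot C ($137), Okafor→Lot B ($123), total $260.
VCG payment = (others' best without Tanaka) − (others' welfare with Tanaka) = 260 − 181 = $79.

Tanaka pays $79.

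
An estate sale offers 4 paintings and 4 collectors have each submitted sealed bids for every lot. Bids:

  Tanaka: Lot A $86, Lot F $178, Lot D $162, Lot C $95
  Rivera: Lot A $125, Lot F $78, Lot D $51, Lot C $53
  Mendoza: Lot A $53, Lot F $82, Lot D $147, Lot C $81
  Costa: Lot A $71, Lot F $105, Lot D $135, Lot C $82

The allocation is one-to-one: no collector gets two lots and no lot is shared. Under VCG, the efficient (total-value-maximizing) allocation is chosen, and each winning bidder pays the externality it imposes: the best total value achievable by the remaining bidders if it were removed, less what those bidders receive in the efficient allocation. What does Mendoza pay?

Efficient allocation: Tanaka→Lot F ($178), Rivera→Lot A ($125), Mendoza→Lot D ($147), Costa→Lot C ($82); total welfare W = $532.
Mendoza receives Lot D at value $147, so the others get W − 147 = $385.
Without Mendoza: best allocation of the remaining 3 bidders over all 4 lots is Tanaka→Lot F ($178), Rivera→Lot A ($125), Costa→Lot D ($135), total $438.
VCG payment = (others' best without Mendoza) − (others' welfare with Mendoza) = 438 − 385 = $53.

Mendoza pays $53.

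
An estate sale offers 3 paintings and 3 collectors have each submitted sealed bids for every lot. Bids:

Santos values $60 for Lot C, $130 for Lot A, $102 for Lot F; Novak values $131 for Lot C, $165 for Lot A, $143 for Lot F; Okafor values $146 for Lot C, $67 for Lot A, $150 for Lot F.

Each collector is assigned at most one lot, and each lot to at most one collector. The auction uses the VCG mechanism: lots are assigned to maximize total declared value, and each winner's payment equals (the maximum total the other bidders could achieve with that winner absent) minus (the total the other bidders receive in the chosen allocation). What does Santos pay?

Efficient allocation: Santos→Lot A ($130), Novak→Lot F ($143), Okafor→Lot C ($146); total welfare W = $419.
Santos receives Lot A at value $130, so the others get W − 130 = $289.
Without Santos: best allocation of the remaining 2 bidders over all 3 lots is Novak→Lot A ($165), Okafor→Lot F ($150), total $315.
VCG payment = (others' best without Santos) − (others' welfare with Santos) = 315 − 289 = $26.

Santos pays $26.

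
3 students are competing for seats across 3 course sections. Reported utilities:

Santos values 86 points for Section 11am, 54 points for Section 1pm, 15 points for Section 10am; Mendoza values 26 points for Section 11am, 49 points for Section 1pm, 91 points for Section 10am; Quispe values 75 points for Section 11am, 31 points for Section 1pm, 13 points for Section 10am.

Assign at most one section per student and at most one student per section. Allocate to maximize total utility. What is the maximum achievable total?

Maximum total: 220 points

Optimal: Santos→Section 1pm (54 points), Mendoza→Section 10am (91 points), Quispe→Section 11am (75 points) — total 54+91+75 = 220 points.
Row-greedy (each student in turn takes its best remaining section) gives 208 points, worse by 12.
Next-best assignment: Santos→Section 11am, Mendoza→Section 10am, Quispe→Section 1pm = 208 points.
Checked against all permutations: 220 points is optimal.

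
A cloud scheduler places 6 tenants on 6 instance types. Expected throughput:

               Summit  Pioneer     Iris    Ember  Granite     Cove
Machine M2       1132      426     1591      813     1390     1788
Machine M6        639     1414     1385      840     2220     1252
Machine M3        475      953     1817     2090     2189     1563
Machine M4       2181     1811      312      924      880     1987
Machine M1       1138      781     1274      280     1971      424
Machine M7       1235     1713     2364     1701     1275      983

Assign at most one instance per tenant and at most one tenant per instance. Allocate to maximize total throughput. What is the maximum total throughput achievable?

Maximum total: 11808 ops/s

This is a one-to-one assignment (maximum-weight bipartite matching).
Optimal: Summit→Machine M4 (2181 ops/s), Pioneer→Machine M6 (1414 ops/s), Iris→Machine M7 (2364 ops/s), Ember→Machine M3 (2090 ops/s), Granite→Machine M1 (1971 ops/s), Cove→Machine M2 (1788 ops/s) — total 2181+1414+2364+2090+1971+1788 = 11808 ops/s.
Column-greedy (each instance in turn goes to its best remaining tenant) gives 11266 ops/s, worse by 542.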